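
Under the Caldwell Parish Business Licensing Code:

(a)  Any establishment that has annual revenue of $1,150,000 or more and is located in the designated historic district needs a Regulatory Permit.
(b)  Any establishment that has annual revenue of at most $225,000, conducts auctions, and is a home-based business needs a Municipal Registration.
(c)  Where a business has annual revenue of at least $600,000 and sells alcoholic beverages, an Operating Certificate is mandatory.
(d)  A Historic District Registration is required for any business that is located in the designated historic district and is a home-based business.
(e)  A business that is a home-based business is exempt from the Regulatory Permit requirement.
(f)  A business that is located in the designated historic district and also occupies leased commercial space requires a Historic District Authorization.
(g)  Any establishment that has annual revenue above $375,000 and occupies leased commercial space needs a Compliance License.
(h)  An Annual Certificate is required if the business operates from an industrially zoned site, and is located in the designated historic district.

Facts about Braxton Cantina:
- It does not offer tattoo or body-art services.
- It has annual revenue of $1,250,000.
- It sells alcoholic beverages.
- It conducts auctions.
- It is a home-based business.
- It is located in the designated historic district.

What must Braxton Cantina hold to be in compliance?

(a) revenue $1,250,000 ≥ $1,150,000; is located in the designated historic district → Regulatory Permit required.
(b) revenue $1,250,000 > $225,000; conducts auctions; is a home-based business → Municipal Registration not required.
(c) revenue $1,250,000 ≥ $600,000; sells alcoholic beverages → Operating Certificate required.
(d) is located in the designated historic district; is a home-based business → Historic District Registration required.
(e) is a home-based business → exempt from Regulatory Permit.
(f) is located in the designated historic district; is a home-based business (not: occupies leased commercial space) → Historic District Authorization not required.
(g) revenue $1,250,000 > $375,000; is a home-based business (not: occupies leased commercial space) → Compliance License not required.
(h) is a home-based business (not: operates from an industrially zoned site); is located in the designated historic district → Annual Certificate not required.

Historic District Registration, Operating Certificate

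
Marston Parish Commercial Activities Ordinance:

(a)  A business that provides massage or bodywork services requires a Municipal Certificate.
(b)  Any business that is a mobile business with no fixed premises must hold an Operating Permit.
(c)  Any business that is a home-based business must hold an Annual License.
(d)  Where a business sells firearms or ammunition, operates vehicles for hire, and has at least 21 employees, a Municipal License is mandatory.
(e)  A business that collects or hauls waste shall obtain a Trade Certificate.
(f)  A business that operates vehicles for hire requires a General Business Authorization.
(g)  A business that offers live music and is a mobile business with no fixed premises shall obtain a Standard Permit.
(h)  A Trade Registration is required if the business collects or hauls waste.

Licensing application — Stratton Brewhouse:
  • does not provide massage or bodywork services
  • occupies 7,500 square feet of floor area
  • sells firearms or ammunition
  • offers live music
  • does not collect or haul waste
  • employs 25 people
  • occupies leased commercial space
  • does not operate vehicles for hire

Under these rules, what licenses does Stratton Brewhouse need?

(a) does not provide massage or bodywork services → Municipal Certificate not required.
(b) occupies leased commercial space (not: is a mobile business with no fixed premises) → Operating Permit not required.
(c) occupies leased commercial space (not: is a home-based business) → Annual License not required.
(d) sells firearms or ammunition; does not operate vehicles for hire; employees 25 ≥ 21 → Municipal License not required.
(e) does not collect or haul waste → Trade Certificate not required.
(f) does not operate vehicles for hire → General Business Authorization not required.
(g) offers live music; occupies leased commercial space (not: is a mobile business with no fixed premises) → Standard Permit not required.
(h) does not collect or haul waste → Trade Registration not required.

None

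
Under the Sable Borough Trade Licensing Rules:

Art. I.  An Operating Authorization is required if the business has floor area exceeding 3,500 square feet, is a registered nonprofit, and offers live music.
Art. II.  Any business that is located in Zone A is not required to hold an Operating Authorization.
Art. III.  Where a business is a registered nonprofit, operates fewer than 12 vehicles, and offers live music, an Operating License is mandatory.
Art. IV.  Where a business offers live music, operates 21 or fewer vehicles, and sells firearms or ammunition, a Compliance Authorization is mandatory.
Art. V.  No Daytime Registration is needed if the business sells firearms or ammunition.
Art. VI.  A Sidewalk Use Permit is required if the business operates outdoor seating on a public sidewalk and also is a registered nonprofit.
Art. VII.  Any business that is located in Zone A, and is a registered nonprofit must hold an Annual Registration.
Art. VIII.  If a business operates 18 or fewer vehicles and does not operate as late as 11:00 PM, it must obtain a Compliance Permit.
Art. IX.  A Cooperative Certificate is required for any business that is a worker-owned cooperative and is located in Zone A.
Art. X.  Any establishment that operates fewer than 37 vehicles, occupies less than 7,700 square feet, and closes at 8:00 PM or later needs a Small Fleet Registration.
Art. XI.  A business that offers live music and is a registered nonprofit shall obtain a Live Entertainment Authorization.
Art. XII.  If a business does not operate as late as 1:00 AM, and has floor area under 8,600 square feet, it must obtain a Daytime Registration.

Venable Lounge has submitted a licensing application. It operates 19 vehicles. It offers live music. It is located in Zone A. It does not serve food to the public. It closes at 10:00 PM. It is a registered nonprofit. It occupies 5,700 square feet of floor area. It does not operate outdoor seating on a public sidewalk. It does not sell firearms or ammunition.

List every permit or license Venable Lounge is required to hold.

Annual Registration, Daytime Registration, Live Entertainment Authorization, Small Fleet Registration

Art. I. floor area 5,700 square feet > 3,500 square feet; is a registered nonprofit; offers live music → Operating Authorization required.
Art. II. is located in Zone A → exempt from Operating Authorization.
Art. III. is a registered nonprofit; vehicles 19 ≥ 12; offers live music → Operating License not required.
Art. IV. offers live music; vehicles 19 ≤ 21; does not sell firearms or ammunition → Compliance Authorization not required.
Art. V. does not sell firearms or ammunition → Daytime Registration exemption does not apply.
Art. VI. does not operate outdoor seating on a public sidewalk; is a registered nonprofit → Sidewalk Use Permit not required.
Art. VII. is located in Zone A; is a registered nonprofit → Annual Registration required.
Art. VIII. vehicles 19 > 18; closes 10:00 PM, at/before 11:00 PM → Compliance Permit not required.
Art. IX. is a registered nonprofit (not: is a worker-owned cooperative); is located in Zone A → Cooperative Certificate not required.
Art. X. vehicles 19 < 37; floor area 5,700 square feet < 7,700 square feet; closes 10:00 PM, after 8:00 PM → Small Fleet Registration required.
Art. XI. offers live music; is a registered nonprofit → Live Entertainment Authorization required.
Art. XII. closes 10:00 PM, at/before 1:00 AM; floor area 5,700 square feet < 8,600 square feet → Daytime Registration required.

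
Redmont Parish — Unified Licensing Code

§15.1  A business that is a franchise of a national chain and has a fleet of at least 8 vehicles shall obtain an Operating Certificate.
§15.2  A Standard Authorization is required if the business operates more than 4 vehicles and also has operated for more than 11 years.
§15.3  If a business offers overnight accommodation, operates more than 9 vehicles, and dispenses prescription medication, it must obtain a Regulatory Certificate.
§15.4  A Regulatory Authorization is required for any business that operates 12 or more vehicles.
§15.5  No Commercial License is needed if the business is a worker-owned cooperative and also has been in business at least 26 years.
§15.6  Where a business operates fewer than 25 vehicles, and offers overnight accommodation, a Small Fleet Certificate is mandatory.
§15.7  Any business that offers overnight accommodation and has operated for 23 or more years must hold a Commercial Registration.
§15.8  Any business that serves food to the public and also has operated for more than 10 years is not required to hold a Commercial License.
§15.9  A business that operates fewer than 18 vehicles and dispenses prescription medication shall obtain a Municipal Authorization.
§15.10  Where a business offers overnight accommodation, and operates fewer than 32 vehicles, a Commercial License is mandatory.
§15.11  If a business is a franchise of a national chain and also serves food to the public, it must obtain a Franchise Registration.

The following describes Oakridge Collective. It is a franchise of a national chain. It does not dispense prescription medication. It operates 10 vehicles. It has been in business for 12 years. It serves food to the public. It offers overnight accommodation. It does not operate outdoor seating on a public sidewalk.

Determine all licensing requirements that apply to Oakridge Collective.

Franchise Registration, Operating Certificate, Small Fleet Certificate, Standard Authorization

§15.1 is a franchise of a national chain; vehicles 10 ≥ 8 → Operating Certificate required.
§15.2 vehicles 10 > 4; years in business 12 > 11 → Standard Authorization required.
§15.3 offers overnight accommodation; vehicles 10 > 9; does not dispense prescription medication → Regulatory Certificate not required.
§15.4 vehicles 10 < 12 → Regulatory Authorization not required.
§15.5 is a franchise of a national chain (not: is a worker-owned cooperative); years in business 12 < 26 → Commercial License exemption does not apply.
§15.6 vehicles 10 < 25; offers overnight accommodation → Small Fleet Certificate required.
§15.7 offers overnight accommodation; years in business 12 < 23 → Commercial Registration not required.
§15.8 serves food to the public; years in business 12 > 10 → exempt from Commercial License.
§15.9 vehicles 10 < 18; does not dispense prescription medication → Municipal Authorization not required.
§15.10 offers overnight accommodation; vehicles 10 < 32 → Commercial License required.
§15.11 is a franchise of a national chain; serves food to the public → Franchise Registration required.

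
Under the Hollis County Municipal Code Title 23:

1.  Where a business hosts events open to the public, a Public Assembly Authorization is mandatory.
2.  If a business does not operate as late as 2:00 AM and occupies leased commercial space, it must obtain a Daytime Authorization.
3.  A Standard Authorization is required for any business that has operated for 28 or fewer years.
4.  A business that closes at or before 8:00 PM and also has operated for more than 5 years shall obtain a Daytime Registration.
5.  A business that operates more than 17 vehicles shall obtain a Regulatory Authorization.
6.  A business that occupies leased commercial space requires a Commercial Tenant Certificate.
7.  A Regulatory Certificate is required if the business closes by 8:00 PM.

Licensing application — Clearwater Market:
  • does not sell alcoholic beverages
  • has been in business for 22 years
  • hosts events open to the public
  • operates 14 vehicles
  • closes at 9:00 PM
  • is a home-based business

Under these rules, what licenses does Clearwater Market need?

Public Assembly Authorization, Standard Authorization

1. hosts events open to the public → Public Assembly Authorization required.
2. closes 9:00 PM, at/before 2:00 AM; is a home-based business (not: occupies leased commercial space) → Daytime Authorization not required.
3. years in business 22 ≤ 28 → Standard Authorization required.
4. closes 9:00 PM, after 8:00 PM; years in business 22 > 5 → Daytime Registration not required.
5. vehicles 14 ≤ 17 → Regulatory Authorization not required.
6. is a home-based business (not: occupies leased commercial space) → Commercial Tenant Certificate not required.
7. closes 9:00 PM, after 8:00 PM → Regulatory Certificate not required.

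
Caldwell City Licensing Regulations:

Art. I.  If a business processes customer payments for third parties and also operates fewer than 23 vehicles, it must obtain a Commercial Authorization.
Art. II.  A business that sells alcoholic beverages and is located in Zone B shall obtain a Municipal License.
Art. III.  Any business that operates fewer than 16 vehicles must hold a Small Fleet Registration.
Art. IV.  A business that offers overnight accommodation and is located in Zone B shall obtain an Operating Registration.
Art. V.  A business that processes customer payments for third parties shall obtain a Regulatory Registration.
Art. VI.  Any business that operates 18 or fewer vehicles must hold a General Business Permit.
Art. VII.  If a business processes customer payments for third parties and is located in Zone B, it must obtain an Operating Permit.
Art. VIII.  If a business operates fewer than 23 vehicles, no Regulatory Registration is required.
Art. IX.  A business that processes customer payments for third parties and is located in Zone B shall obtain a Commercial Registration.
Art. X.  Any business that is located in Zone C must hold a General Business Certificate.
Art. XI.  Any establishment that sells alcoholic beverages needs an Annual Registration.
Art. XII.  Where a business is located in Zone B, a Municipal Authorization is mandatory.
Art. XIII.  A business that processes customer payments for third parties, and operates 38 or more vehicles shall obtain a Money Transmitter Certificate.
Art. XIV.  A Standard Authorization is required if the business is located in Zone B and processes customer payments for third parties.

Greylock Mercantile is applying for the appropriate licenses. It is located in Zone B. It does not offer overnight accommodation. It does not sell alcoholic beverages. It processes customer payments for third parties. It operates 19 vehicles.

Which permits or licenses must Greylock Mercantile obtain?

Art. I. processes customer payments for third parties; vehicles 19 < 23 → Commercial Authorization required.
Art. II. does not sell alcoholic beverages; is located in Zone B → Municipal License not required.
Art. III. vehicles 19 ≥ 16 → Small Fleet Registration not required.
Art. IV. does not offer overnight accommodation; is located in Zone B → Operating Registration not required.
Art. V. processes customer payments for third parties → Regulatory Registration required.
Art. VI. vehicles 19 > 18 → General Business Permit not required.
Art. VII. processes customer payments for third parties; is located in Zone B → Operating Permit required.
Art. VIII. vehicles 19 < 23 → exempt from Regulatory Registration.
Art. IX. processes customer payments for third parties; is located in Zone B → Commercial Registration required.
Art. X. is located in Zone B (not: is located in Zone C) → General Business Certificate not required.
Art. XI. does not sell alcoholic beverages → Annual Registration not required.
Art. XII. is located in Zone B → Municipal Authorization required.
Art. XIII. processes customer payments for third parties; vehicles 19 < 38 → Money Transmitter Certificate not required.
Art. XIV. is located in Zone B; processes customer payments for third parties → Standard Authorization required.

Commercial Authorization, Commercial Registration, Municipal Authorization, Operating Permit, Standard Authorization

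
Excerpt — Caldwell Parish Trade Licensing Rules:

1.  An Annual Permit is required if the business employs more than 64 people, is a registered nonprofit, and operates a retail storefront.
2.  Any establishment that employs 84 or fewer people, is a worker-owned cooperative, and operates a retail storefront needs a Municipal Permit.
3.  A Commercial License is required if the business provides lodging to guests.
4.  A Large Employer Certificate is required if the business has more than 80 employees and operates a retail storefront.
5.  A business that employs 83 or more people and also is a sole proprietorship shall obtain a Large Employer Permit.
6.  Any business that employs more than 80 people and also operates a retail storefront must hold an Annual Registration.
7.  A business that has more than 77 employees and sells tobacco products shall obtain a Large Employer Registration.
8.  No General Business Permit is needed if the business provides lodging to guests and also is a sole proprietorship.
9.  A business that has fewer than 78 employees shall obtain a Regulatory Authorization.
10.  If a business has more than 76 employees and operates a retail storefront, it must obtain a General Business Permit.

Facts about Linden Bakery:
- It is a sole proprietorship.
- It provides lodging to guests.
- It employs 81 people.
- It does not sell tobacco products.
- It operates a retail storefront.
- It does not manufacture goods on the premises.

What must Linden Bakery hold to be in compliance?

Annual Registration, Commercial License, Large Employer Certificate

1. employees 81 > 64; is a sole proprietorship (not: is a registered nonprofit); operates a retail storefront → Annual Permit not required.
2. employees 81 ≤ 84; is a sole proprietorship (not: is a worker-owned cooperative); operates a retail storefront → Municipal Permit not required.
3. provides lodging to guests → Commercial License required.
4. employees 81 > 80; operates a retail storefront → Large Employer Certificate required.
5. employees 81 < 83; is a sole proprietorship → Large Employer Permit not required.
6. employees 81 > 80; operates a retail storefront → Annual Registration required.
7. employees 81 > 77; does not sell tobacco products → Large Employer Registration not required.
8. provides lodging to guests; is a sole proprietorship → exempt from General Business Permit.
9. employees 81 ≥ 78 → Regulatory Authorization not required.
10. employees 81 > 76; operates a retail storefront → General Business Permit required.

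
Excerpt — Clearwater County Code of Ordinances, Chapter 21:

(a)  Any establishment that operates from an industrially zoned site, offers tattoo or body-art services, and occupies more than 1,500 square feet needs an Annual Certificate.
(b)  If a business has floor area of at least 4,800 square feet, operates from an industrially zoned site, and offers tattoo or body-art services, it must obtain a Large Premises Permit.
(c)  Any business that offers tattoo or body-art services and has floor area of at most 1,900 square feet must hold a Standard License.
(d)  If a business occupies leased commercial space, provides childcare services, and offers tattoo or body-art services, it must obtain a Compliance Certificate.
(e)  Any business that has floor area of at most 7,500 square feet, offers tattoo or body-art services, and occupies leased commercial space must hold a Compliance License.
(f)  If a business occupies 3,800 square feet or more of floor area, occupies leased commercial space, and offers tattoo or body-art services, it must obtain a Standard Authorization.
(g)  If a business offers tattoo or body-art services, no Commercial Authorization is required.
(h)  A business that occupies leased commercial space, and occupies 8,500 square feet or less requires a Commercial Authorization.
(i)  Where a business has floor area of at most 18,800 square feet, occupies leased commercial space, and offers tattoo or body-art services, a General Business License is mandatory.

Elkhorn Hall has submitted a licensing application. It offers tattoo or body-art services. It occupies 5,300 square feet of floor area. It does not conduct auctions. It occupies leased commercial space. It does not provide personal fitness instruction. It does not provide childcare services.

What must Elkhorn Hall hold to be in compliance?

Compliance License, General Business License, Standard Authorization

(a) occupies leased commercial space (not: operates from an industrially zoned site); offers tattoo or body-art services; floor area 5,300 square feet > 1,500 square feet → Annual Certificate not required.
(b) floor area 5,300 square feet ≥ 4,800 square feet; occupies leased commercial space (not: operates from an industrially zoned site); offers tattoo or body-art services → Large Premises Permit not required.
(c) offers tattoo or body-art services; floor area 5,300 square feet > 1,900 square feet → Standard License not required.
(d) occupies leased commercial space; does not provide childcare services; offers tattoo or body-art services → Compliance Certificate not required.
(e) floor area 5,300 square feet ≤ 7,500 square feet; offers tattoo or body-art services; occupies leased commercial space → Compliance License required.
(f) floor area 5,300 square feet ≥ 3,800 square feet; occupies leased commercial space; offers tattoo or body-art services → Standard Authorization required.
(g) offers tattoo or body-art services → exempt from Commercial Authorization.
(h) occupies leased commercial space; floor area 5,300 square feet ≤ 8,500 square feet → Commercial Authorization required.
(i) floor area 5,300 square feet ≤ 18,800 square feet; occupies leased commercial space; offers tattoo or body-art services → General Business License required.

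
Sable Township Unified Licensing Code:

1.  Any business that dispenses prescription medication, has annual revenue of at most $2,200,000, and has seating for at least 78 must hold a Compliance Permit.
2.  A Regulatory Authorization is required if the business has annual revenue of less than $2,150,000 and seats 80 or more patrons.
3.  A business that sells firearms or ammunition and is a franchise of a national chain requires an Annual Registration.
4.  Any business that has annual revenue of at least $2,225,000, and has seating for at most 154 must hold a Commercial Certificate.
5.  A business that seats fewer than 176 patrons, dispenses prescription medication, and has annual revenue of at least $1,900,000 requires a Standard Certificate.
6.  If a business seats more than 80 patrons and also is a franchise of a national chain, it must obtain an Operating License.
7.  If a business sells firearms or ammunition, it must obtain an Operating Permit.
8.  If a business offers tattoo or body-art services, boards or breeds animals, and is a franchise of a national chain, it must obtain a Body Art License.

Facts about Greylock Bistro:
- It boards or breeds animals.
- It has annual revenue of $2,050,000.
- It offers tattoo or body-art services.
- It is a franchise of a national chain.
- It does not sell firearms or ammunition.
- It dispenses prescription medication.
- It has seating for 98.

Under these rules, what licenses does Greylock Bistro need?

Body Art License, Compliance Permit, Operating License, Regulatory Authorization, Standard Certificate

1. dispenses prescription medication; revenue $2,050,000 ≤ $2,200,000; seating 98 ≥ 78 → Compliance Permit required.
2. revenue $2,050,000 < $2,150,000; seating 98 ≥ 80 → Regulatory Authorization required.
3. does not sell firearms or ammunition; is a franchise of a national chain → Annual Registration not required.
4. revenue $2,050,000 < $2,225,000; seating 98 ≤ 154 → Commercial Certificate not required.
5. seating 98 < 176; dispenses prescription medication; revenue $2,050,000 ≥ $1,900,000 → Standard Certificate required.
6. seating 98 > 80; is a franchise of a national chain → Operating License required.
7. does not sell firearms or ammunition → Operating Permit not required.
8. offers tattoo or body-art services; boards or breeds animals; is a franchise of a national chain → Body Art License required.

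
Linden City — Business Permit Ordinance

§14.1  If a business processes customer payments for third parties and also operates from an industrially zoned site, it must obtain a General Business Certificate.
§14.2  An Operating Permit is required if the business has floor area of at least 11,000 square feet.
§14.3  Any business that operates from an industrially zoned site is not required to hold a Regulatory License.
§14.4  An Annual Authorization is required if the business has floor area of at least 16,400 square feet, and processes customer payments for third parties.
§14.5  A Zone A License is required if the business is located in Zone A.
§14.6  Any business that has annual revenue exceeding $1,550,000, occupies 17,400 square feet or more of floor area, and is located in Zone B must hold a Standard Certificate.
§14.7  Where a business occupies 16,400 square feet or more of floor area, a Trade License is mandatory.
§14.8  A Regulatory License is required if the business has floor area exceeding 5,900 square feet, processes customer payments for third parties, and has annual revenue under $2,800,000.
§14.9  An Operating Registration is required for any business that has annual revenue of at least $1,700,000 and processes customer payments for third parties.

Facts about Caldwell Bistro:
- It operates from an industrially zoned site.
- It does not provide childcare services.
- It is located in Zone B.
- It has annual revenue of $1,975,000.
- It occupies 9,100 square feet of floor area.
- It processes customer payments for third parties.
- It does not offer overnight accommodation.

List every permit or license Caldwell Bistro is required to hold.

§14.1 processes customer payments for third parties; operates from an industrially zoned site → General Business Certificate required.
§14.2 floor area 9,100 square feet < 11,000 square feet → Operating Permit not required.
§14.3 operates from an industrially zoned site → exempt from Regulatory License.
§14.4 floor area 9,100 square feet < 16,400 square feet; processes customer payments for third parties → Annual Authorization not required.
§14.5 is located in Zone B (not: is located in Zone A) → Zone A License not required.
§14.6 revenue $1,975,000 > $1,550,000; floor area 9,100 square feet < 17,400 square feet; is located in Zone B → Standard Certificate not required.
§14.7 floor area 9,100 square feet < 16,400 square feet → Trade License not required.
§14.8 floor area 9,100 square feet > 5,900 square feet; processes customer payments for third parties; revenue $1,975,000 < $2,800,000 → Regulatory License required.
§14.9 revenue $1,975,000 ≥ $1,700,000; processes customer payments for third parties → Operating Registration required.

General Business Certificate, Operating Registration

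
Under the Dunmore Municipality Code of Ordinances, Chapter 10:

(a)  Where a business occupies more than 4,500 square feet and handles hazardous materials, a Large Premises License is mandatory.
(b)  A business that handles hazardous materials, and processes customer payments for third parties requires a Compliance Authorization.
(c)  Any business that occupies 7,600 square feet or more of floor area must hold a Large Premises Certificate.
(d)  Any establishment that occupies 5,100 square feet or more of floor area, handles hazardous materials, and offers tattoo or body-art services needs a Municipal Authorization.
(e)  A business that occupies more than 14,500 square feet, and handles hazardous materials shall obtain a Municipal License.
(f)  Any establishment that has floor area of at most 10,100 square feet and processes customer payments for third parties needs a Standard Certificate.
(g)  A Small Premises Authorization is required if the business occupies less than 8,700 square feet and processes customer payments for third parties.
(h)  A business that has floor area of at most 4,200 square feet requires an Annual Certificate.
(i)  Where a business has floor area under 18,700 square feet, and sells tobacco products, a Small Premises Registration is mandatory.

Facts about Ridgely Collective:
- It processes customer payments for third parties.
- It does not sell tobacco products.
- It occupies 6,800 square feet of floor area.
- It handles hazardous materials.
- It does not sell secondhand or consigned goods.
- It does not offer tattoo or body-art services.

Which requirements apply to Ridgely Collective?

(a) floor area 6,800 square feet > 4,500 square feet; handles hazardous materials → Large Premises License required.
(b) handles hazardous materials; processes customer payments for third parties → Compliance Authorization required.
(c) floor area 6,800 square feet < 7,600 square feet → Large Premises Certificate not required.
(d) floor area 6,800 square feet ≥ 5,100 square feet; handles hazardous materials; does not offer tattoo or body-art services → Municipal Authorization not required.
(e) floor area 6,800 square feet ≤ 14,500 square feet; handles hazardous materials → Municipal License not required.
(f) floor area 6,800 square feet ≤ 10,100 square feet; processes customer payments for third parties → Standard Certificate required.
(g) floor area 6,800 square feet < 8,700 square feet; processes customer payments for third parties → Small Premises Authorization required.
(h) floor area 6,800 square feet > 4,200 square feet → Annual Certificate not required.
(i) floor area 6,800 square feet < 18,700 square feet; does not sell tobacco products → Small Premises Registration not required.

Compliance Authorization, Large Premises License, Small Premises Authorization, Standard Certificate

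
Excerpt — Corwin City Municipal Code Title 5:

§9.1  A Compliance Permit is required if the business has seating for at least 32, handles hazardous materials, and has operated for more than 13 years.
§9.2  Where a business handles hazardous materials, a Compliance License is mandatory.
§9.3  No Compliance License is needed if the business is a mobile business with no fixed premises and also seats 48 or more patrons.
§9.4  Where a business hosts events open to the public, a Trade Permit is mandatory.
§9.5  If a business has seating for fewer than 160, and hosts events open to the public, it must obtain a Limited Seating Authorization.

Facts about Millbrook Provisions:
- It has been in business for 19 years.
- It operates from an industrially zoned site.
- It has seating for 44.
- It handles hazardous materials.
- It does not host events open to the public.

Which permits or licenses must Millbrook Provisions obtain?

§9.1 seating 44 ≥ 32; handles hazardous materials; years in business 19 > 13 → Compliance Permit required.
§9.2 handles hazardous materials → Compliance License required.
§9.3 operates from an industrially zoned site (not: is a mobile business with no fixed premises); seating 44 < 48 → Compliance License exemption does not apply.
§9.4 does not host events open to the public → Trade Permit not required.
§9.5 seating 44 < 160; does not host events open to the public → Limited Seating Authorization not required.

Compliance License, Compliance Permit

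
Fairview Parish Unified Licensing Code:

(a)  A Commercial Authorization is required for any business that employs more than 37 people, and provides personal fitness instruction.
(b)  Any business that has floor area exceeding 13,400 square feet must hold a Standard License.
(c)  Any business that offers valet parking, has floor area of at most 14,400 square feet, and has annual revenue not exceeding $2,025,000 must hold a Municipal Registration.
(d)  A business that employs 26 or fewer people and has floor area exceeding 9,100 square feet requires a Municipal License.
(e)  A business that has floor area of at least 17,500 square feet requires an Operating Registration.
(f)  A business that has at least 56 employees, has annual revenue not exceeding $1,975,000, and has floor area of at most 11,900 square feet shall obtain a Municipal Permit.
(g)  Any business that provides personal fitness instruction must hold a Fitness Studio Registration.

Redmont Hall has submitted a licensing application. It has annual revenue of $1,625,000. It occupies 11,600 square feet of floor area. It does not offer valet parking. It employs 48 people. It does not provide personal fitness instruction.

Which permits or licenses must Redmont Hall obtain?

(a) employees 48 > 37; does not provide personal fitness instruction → Commercial Authorization not required.
(b) floor area 11,600 square feet ≤ 13,400 square feet → Standard License not required.
(c) does not offer valet parking; floor area 11,600 square feet ≤ 14,400 square feet; revenue $1,625,000 ≤ $2,025,000 → Municipal Registration not required.
(d) employees 48 > 26; floor area 11,600 square feet > 9,100 square feet → Municipal License not required.
(e) floor area 11,600 square feet < 17,500 square feet → Operating Registration not required.
(f) employees 48 < 56; revenue $1,625,000 ≤ $1,975,000; floor area 11,600 square feet ≤ 11,900 square feet → Municipal Permit not required.
(g) does not provide personal fitness instruction → Fitness Studio Registration not required.

None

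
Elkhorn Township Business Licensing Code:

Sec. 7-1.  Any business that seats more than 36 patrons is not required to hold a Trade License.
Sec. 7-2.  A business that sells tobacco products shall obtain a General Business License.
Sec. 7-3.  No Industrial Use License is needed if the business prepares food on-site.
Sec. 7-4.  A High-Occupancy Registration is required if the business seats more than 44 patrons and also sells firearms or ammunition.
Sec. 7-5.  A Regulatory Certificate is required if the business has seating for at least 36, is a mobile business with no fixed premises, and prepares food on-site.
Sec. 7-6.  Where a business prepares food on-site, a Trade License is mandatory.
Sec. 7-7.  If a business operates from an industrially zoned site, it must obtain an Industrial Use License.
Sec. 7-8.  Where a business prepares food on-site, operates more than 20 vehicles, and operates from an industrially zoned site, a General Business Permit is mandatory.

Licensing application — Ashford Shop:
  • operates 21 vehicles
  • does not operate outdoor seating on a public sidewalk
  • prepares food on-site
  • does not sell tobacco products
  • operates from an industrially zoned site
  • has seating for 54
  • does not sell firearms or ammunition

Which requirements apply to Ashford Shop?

General Business Permit

Sec. 7-1. seating 54 > 36 → exempt from Trade License.
Sec. 7-2. does not sell tobacco products → General Business License not required.
Sec. 7-3. prepares food on-site → exempt from Industrial Use License.
Sec. 7-4. seating 54 > 44; does not sell firearms or ammunition → High-Occupancy Registration not required.
Sec. 7-5. seating 54 ≥ 36; operates from an industrially zoned site (not: is a mobile business with no fixed premises); prepares food on-site → Regulatory Certificate not required.
Sec. 7-6. prepares food on-site → Trade License required.
Sec. 7-7. operates from an industrially zoned site → Industrial Use License required.
Sec. 7-8. prepares food on-site; vehicles 21 > 20; operates from an industrially zoned site → General Business Permit required.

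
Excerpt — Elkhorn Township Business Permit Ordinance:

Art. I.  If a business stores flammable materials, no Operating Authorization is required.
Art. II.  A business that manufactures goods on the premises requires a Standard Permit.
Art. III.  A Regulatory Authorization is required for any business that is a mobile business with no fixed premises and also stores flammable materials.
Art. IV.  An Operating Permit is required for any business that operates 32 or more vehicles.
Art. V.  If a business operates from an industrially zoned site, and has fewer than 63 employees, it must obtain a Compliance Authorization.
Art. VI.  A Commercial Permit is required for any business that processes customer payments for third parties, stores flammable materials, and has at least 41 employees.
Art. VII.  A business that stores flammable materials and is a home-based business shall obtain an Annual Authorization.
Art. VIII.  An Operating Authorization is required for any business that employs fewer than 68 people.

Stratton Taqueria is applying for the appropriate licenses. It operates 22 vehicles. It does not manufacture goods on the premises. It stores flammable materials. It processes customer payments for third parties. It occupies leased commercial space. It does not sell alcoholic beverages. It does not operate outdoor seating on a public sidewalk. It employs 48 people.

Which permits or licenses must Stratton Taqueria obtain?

Commercial Permit

Art. I. stores flammable materials → exempt from Operating Authorization.
Art. II. does not manufacture goods on the premises → Standard Permit not required.
Art. III. occupies leased commercial space (not: is a mobile business with no fixed premises); stores flammable materials → Regulatory Authorization not required.
Art. IV. vehicles 22 < 32 → Operating Permit not required.
Art. V. occupies leased commercial space (not: operates from an industrially zoned site); employees 48 < 63 → Compliance Authorization not required.
Art. VI. processes customer payments for third parties; stores flammable materials; employees 48 ≥ 41 → Commercial Permit required.
Art. VII. stores flammable materials; occupies leased commercial space (not: is a home-based business) → Annual Authorization not required.
Art. VIII. employees 48 < 68 → Operating Authorization required.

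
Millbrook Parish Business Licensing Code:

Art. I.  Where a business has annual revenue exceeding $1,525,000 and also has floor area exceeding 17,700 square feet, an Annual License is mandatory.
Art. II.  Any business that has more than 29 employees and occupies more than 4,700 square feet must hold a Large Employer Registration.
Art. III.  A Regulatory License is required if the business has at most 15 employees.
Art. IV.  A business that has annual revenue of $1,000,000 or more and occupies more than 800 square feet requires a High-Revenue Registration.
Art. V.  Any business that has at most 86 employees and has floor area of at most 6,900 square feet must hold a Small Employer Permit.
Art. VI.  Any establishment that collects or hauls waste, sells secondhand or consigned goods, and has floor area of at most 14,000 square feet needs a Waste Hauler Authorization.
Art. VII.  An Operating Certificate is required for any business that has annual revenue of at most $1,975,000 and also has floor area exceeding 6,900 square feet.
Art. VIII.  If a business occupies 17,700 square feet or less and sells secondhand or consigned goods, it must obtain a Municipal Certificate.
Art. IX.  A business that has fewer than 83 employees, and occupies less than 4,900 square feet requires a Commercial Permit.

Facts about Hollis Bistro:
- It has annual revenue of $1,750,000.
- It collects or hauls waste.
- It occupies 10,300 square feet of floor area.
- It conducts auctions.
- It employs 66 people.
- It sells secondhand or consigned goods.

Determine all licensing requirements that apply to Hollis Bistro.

High-Revenue Registration, Large Employer Registration, Municipal Certificate, Operating Certificate, Waste Hauler Authorization

Art. I. revenue $1,750,000 > $1,525,000; floor area 10,300 square feet ≤ 17,700 square feet → Annual License not required.
Art. II. employees 66 > 29; floor area 10,300 square feet > 4,700 square feet → Large Employer Registration required.
Art. III. employees 66 > 15 → Regulatory License not required.
Art. IV. revenue $1,750,000 ≥ $1,000,000; floor area 10,300 square feet > 800 square feet → High-Revenue Registration required.
Art. V. employees 66 ≤ 86; floor area 10,300 square feet > 6,900 square feet → Small Employer Permit not required.
Art. VI. collects or hauls waste; sells secondhand or consigned goods; floor area 10,300 square feet ≤ 14,000 square feet → Waste Hauler Authorization required.
Art. VII. revenue $1,750,000 ≤ $1,975,000; floor area 10,300 square feet > 6,900 square feet → Operating Certificate required.
Art. VIII. floor area 10,300 square feet ≤ 17,700 square feet; sells secondhand or consigned goods → Municipal Certificate required.
Art. IX. employees 66 < 83; floor area 10,300 square feet ≥ 4,900 square feet → Commercial Permit not required.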